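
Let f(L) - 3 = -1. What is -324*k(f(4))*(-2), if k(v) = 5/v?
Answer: 1620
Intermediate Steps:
f(L) = 2 (f(L) = 3 - 1 = 2)
-324*k(f(4))*(-2) = -324*5/2*(-2) = -324*5*(1/2)*(-2) = -810*(-2) = -324*(-5) = 1620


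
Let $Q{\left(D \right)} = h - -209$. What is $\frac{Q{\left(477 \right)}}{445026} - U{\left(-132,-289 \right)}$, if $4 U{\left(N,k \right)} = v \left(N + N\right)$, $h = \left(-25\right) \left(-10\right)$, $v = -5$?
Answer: $- \frac{2879571}{8726} \approx -330.0$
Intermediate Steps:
$h = 250$
$U{\left(N,k \right)} = - \frac{5 N}{2}$ ($U{\left(N,k \right)} = \frac{\left(-5\right) \left(N + N\right)}{4} = \frac{\left(-5\right) 2 N}{4} = \frac{\left(-10\right) N}{4} = - \frac{5 N}{2}$)
$Q{\left(D \right)} = 459$ ($Q{\left(D \right)} = 250 - -209 = 250 + 209 = 459$)
$\frac{Q{\left(477 \right)}}{445026} - U{\left(-132,-289 \right)} = \frac{459}{445026} - \left(- \frac{5}{2}\right) \left(-132\right) = 459 \cdot \frac{1}{445026} - 330 = \frac{9}{8726} - 330 = - \frac{2879571}{8726}$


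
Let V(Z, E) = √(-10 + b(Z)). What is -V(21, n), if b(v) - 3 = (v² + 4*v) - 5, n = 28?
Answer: -3*√57 ≈ -22.650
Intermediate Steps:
b(v) = -2 + v² + 4*v (b(v) = 3 + ((v² + 4*v) - 5) = 3 + (-5 + v² + 4*v) = -2 + v² + 4*v)
V(Z, E) = √(-12 + Z² + 4*Z) (V(Z, E) = √(-10 + (-2 + Z² + 4*Z)) = √(-12 + Z² + 4*Z))
-V(21, n) = -√(-12 + 21² + 4*21) = -√(-12 + 441 + 84) = -√513 = -3*√57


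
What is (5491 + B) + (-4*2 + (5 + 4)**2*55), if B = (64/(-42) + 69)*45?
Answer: 90821/7 ≈ 12974.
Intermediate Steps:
B = 21255/7 (B = (64*(-1/42) + 69)*45 = (-32/21 + 69)*45 = (1417/21)*45 = 21255/7 ≈ 3036.4)
(5491 + B) + (-4*2 + (5 + 4)**2*55) = (5491 + 21255/7) + (-4*2 + (5 + 4)**2*55) = 59692/7 + (-8 + 9**2*55) = 59692/7 + (-8 + 81*55) = 59692/7 + (-8 + 4455) = 59692/7 + 4447 = 90821/7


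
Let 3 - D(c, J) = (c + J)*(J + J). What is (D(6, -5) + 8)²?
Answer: 441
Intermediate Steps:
D(c, J) = 3 - 2*J*(J + c) (D(c, J) = 3 - (c + J)*(J + J) = 3 - (J + c)*2*J = 3 - 2*J*(J + c))
(D(6, -5) + 8)² = ((3 - 2*(-5)² - 2*(-5)*6) + 8)² = ((3 - 2*25 + 60) + 8)² = ((3 - 50 + 60) + 8)² = (13 + 8)² = 21² = 441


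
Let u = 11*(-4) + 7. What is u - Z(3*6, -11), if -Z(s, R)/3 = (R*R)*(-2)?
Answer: -763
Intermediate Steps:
Z(s, R) = 6*R² (Z(s, R) = -3*R*R*(-2) = -3*R²*(-2) = -(-6)*R² = 6*R²)
u = -37 (u = -44 + 7 = -37)
u - Z(3*6, -11) = -37 - 6*(-11)² = -37 - 6*121 = -37 - 1*726 = -37 - 726 = -763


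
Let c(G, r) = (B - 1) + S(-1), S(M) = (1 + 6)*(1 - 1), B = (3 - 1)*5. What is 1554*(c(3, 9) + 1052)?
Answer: 1648794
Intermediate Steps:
B = 10 (B = 2*5 = 10)
S(M) = 0 (S(M) = 7*0 = 0)
c(G, r) = 9 (c(G, r) = (10 - 1) + 0 = 9 + 0 = 9)
1554*(c(3, 9) + 1052) = 1554*(9 + 1052) = 1554*1061 = 1648794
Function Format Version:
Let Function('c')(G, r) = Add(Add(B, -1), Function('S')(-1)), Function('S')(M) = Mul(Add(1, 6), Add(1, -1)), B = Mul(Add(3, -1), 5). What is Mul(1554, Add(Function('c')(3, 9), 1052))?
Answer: 1648794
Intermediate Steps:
B = 10 (B = Mul(2, 5) = 10)
Function('S')(M) = 0 (Function('S')(M) = Mul(7, 0) = 0)
Function('c')(G, r) = 9 (Function('c')(G, r) = Add(Add(10, -1), 0) = Add(9, 0) = 9)
Mul(1554, Add(Function('c')(3, 9), 1052)) = Mul(1554, Add(9, 1052)) = Mul(1554, 1061) = 1648794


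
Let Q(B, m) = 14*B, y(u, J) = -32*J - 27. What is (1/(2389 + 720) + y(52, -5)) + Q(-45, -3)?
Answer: -1545172/3109 ≈ -497.00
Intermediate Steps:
y(u, J) = -27 - 32*J
(1/(2389 + 720) + y(52, -5)) + Q(-45, -3) = (1/(2389 + 720) + (-27 - 32*(-5))) + 14*(-45) = (1/3109 + (-27 + 160)) - 630 = (1/3109 + 133) - 630 = 413498/3109 - 630 = -1545172/3109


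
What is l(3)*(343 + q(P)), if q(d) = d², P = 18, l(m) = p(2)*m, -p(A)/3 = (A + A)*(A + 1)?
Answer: -72036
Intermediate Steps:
p(A) = -6*A*(1 + A) (p(A) = -3*(A + A)*(A + 1) = -3*2*A*(1 + A) = -6*A*(1 + A))
l(m) = -36*m (l(m) = (-6*2*(1 + 2))*m = (-6*2*3)*m = -36*m)
l(3)*(343 + q(P)) = (-36*3)*(343 + 18²) = -108*(343 + 324) = -108*667 = -72036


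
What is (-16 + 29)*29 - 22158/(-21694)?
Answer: 4100398/10847 ≈ 378.02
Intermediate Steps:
(-16 + 29)*29 - 22158/(-21694) = 13*29 - 22158*(-1/21694) = 377 + 11079/10847 = 4100398/10847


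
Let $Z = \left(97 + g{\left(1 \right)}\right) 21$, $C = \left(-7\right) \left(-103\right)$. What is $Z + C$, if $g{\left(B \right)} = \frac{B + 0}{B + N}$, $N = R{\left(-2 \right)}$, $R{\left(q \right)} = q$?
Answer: $2737$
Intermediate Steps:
$N = -2$
$g{\left(B \right)} = \frac{B}{-2 + B}$ ($g{\left(B \right)} = \frac{B + 0}{B - 2} = \frac{B}{-2 + B}$)
$C = 721$
$Z = 2016$ ($Z = \left(97 + 1 \frac{1}{-2 + 1}\right) 21 = \left(97 + 1 \frac{1}{-1}\right) 21 = \left(97 + 1 \left(-1\right)\right) 21 = \left(97 - 1\right) 21 = 96 \cdot 21 = 2016$)
$Z + C = 2016 + 721 = 2737$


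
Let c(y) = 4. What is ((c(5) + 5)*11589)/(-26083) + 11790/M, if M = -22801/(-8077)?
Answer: 2481449322789/594718483 ≈ 4172.5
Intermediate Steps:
M = 22801/8077 (M = -22801*(-1/8077) = 22801/8077 ≈ 2.8230)
((c(5) + 5)*11589)/(-26083) + 11790/M = ((4 + 5)*11589)/(-26083) + 11790/(22801/8077) = (9*11589)*(-1/26083) + 11790*(8077/22801) = 104301*(-1/26083) + 95227830/22801 = -104301/26083 + 95227830/22801 = 2481449322789/594718483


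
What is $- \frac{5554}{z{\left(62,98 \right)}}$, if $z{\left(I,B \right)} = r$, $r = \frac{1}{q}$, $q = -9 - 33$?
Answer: $233268$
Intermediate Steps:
$q = -42$
$r = - \frac{1}{42}$ ($r = \frac{1}{-42} = - \frac{1}{42} \approx -0.02381$)
$z{\left(I,B \right)} = - \frac{1}{42}$
$- \frac{5554}{z{\left(62,98 \right)}} = - \frac{5554}{- \frac{1}{42}} = \left(-5554\right) \left(-42\right) = 233268$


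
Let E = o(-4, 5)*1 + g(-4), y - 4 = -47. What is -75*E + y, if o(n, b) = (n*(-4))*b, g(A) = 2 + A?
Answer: -5893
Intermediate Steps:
y = -43 (y = 4 - 47 = -43)
o(n, b) = -4*b*n (o(n, b) = (-4*n)*b = -4*b*n)
E = 78 (E = -4*5*(-4)*1 + (2 - 4) = 80*1 - 2 = 80 - 2 = 78)
-75*E + y = -75*78 - 43 = -5850 - 43 = -5893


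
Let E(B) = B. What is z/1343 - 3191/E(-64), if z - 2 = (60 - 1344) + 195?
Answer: 4215945/85952 ≈ 49.050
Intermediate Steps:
z = -1087 (z = 2 + ((60 - 1344) + 195) = 2 + (-1284 + 195) = 2 - 1089 = -1087)
z/1343 - 3191/E(-64) = -1087/1343 - 3191/(-64) = -1087*1/1343 - 3191*(-1/64) = -1087/1343 + 3191/64 = 4215945/85952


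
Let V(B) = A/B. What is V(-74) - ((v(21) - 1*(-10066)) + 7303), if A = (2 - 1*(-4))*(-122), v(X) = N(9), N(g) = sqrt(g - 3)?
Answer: -642287/37 - sqrt(6) ≈ -17362.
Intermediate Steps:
N(g) = sqrt(-3 + g)
v(X) = sqrt(6) (v(X) = sqrt(-3 + 9) = sqrt(6))
A = -732 (A = (2 + 4)*(-122) = 6*(-122) = -732)
V(B) = -732/B
V(-74) - ((v(21) - 1*(-10066)) + 7303) = -732/(-74) - ((sqrt(6) - 1*(-10066)) + 7303) = -732*(-1/74) - ((sqrt(6) + 10066) + 7303) = 366/37 - ((10066 + sqrt(6)) + 7303) = 366/37 - (17369 + sqrt(6)) = 366/37 + (-17369 - sqrt(6)) = -642287/37 - sqrt(6)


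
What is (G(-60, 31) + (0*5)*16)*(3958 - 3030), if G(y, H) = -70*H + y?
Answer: -2069440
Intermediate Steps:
G(y, H) = y - 70*H
(G(-60, 31) + (0*5)*16)*(3958 - 3030) = ((-60 - 70*31) + (0*5)*16)*(3958 - 3030) = ((-60 - 2170) + 0*16)*928 = (-2230 + 0)*928 = -2230*928 = -2069440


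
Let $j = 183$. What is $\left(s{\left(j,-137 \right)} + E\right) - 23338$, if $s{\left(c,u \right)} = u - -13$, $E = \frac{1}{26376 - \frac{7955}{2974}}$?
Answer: $- \frac{1840224816304}{78434269} \approx -23462.0$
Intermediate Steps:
$E = \frac{2974}{78434269}$ ($E = \frac{1}{26376 - \frac{7955}{2974}} = \frac{1}{\frac{78434269}{2974}} = \frac{2974}{78434269} \approx 3.7917 \cdot 10^{-5}$)
$s{\left(c,u \right)} = 13 + u$ ($s{\left(c,u \right)} = u + 13 = 13 + u$)
$\left(s{\left(j,-137 \right)} + E\right) - 23338 = \left(\left(13 - 137\right) + \frac{2974}{78434269}\right) - 23338 = \left(-124 + \frac{2974}{78434269}\right) - 23338 = - \frac{9725846382}{78434269} - 23338 = - \frac{1840224816304}{78434269}$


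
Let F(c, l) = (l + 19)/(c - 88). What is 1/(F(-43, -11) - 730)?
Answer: -131/95638 ≈ -0.0013697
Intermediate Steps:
F(c, l) = (19 + l)/(-88 + c)
1/(F(-43, -11) - 730) = 1/((19 - 11)/(-88 - 43) - 730) = 1/(8/(-131) - 730) = 1/(-1/131*8 - 730) = 1/(-8/131 - 730) = 1/(-95638/131) = -131/95638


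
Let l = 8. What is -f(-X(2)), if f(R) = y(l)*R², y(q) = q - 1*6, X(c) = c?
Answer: -8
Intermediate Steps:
y(q) = -6 + q (y(q) = q - 6 = -6 + q)
f(R) = 2*R² (f(R) = (-6 + 8)*R² = 2*R²)
-f(-X(2)) = -2*(-1*2)² = -2*(-2)² = -2*4 = -1*8 = -8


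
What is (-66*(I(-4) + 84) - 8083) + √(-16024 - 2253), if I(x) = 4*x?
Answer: -12571 + 7*I*√373 ≈ -12571.0 + 135.19*I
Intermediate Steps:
(-66*(I(-4) + 84) - 8083) + √(-16024 - 2253) = (-66*(4*(-4) + 84) - 8083) + √(-16024 - 2253) = (-66*(-16 + 84) - 8083) + √(-18277) = (-66*68 - 8083) + 7*I*√373 = (-4488 - 8083) + 7*I*√373 = -12571 + 7*I*√373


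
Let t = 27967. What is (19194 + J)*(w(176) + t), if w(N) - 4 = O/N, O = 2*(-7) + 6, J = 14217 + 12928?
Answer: 28515213379/22 ≈ 1.2961e+9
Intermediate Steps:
J = 27145
O = -8 (O = -14 + 6 = -8)
w(N) = 4 - 8/N
(19194 + J)*(w(176) + t) = (19194 + 27145)*((4 - 8/176) + 27967) = 46339*((4 - 8*1/176) + 27967) = 46339*((4 - 1/22) + 27967) = 46339*(87/22 + 27967) = 46339*(615361/22) = 28515213379/22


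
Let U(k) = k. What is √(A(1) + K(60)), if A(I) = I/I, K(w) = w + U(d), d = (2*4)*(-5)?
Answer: √21 ≈ 4.5826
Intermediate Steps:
d = -40 (d = 8*(-5) = -40)
K(w) = -40 + w (K(w) = w - 40 = -40 + w)
A(I) = 1
√(A(1) + K(60)) = √(1 + (-40 + 60)) = √(1 + 20) = √21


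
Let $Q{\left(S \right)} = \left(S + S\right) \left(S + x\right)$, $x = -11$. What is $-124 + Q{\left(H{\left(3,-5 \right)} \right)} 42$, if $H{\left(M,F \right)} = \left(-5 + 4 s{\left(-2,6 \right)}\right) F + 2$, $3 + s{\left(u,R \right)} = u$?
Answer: $1237364$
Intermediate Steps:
$s{\left(u,R \right)} = -3 + u$
$H{\left(M,F \right)} = 2 - 25 F$ ($H{\left(M,F \right)} = \left(-5 + 4 \left(-3 - 2\right)\right) F + 2 = \left(-5 + 4 \left(-5\right)\right) F + 2 = \left(-5 - 20\right) F + 2 = - 25 F + 2 = 2 - 25 F$)
$Q{\left(S \right)} = 2 S \left(-11 + S\right)$ ($Q{\left(S \right)} = \left(S + S\right) \left(S - 11\right) = 2 S \left(-11 + S\right)$)
$-124 + Q{\left(H{\left(3,-5 \right)} \right)} 42 = -124 + 2 \left(2 - -125\right) \left(-11 + \left(2 - -125\right)\right) 42 = -124 + 2 \left(2 + 125\right) \left(-11 + \left(2 + 125\right)\right) 42 = -124 + 2 \cdot 127 \left(-11 + 127\right) 42 = -124 + 2 \cdot 127 \cdot 116 \cdot 42 = -124 + 29464 \cdot 42 = -124 + 1237488 = 1237364$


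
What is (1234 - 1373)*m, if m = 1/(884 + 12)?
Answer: -139/896 ≈ -0.15513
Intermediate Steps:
m = 1/896 ≈ 0.0011161
(1234 - 1373)*m = (1234 - 1373)*(1/896) = -139*1/896 = -139/896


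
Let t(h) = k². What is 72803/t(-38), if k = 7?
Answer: 72803/49 ≈ 1485.8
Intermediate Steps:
t(h) = 49 (t(h) = 7² = 49)
72803/t(-38) = 72803/49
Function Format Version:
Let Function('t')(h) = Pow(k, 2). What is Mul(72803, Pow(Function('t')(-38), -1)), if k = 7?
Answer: Rational(72803, 49) ≈ 1485.8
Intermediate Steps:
Function('t')(h) = 49 (Function('t')(h) = Pow(7, 2) = 49)
Mul(72803, Pow(Function('t')(-38), -1)) = Mul(72803, Pow(49, -1)) = Mul(72803, Rational(1, 49)) = Rational(72803, 49)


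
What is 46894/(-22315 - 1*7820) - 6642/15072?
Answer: -151157173/75699120 ≈ -1.9968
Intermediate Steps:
46894/(-22315 - 1*7820) - 6642/15072 = 46894/(-22315 - 7820) - 6642*1/15072 = 46894/(-30135) - 1107/2512 = 46894*(-1/30135) - 1107/2512 = -46894/30135 - 1107/2512 = -151157173/75699120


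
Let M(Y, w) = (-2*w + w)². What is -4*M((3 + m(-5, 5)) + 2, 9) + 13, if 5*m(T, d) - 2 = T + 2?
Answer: -311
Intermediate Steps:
m(T, d) = ⅘ + T/5 (m(T, d) = ⅖ + (T + 2)/5 = ⅖ + (2 + T)/5 = ⅖ + (⅖ + T/5) = ⅘ + T/5)
M(Y, w) = w² (M(Y, w) = (-w)² = w²)
-4*M((3 + m(-5, 5)) + 2, 9) + 13 = -4*9² + 13 = -4*81 + 13 = -324 + 13 = -311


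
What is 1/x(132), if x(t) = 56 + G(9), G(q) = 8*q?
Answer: 1/128 ≈ 0.0078125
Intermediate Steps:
x(t) = 128 (x(t) = 56 + 8*9 = 56 + 72 = 128)
1/x(132) = 1/128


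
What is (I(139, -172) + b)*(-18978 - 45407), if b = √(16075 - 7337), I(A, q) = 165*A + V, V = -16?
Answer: -1475639815 - 64385*√8738 ≈ -1.4817e+9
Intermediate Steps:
I(A, q) = -16 + 165*A (I(A, q) = 165*A - 16 = -16 + 165*A)
b = √8738 ≈ 93.477
(I(139, -172) + b)*(-18978 - 45407) = ((-16 + 165*139) + √8738)*(-18978 - 45407) = ((-16 + 22935) + √8738)*(-64385) = (22919 + √8738)*(-64385) = -1475639815 - 64385*√8738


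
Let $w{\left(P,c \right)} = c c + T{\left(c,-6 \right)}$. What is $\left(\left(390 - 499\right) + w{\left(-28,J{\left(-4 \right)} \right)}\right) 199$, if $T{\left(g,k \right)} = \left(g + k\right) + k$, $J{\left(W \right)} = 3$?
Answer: $-21691$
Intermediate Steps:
$T{\left(g,k \right)} = g + 2 k$
$w{\left(P,c \right)} = -12 + c + c^{2}$ ($w{\left(P,c \right)} = c c + \left(c + 2 \left(-6\right)\right) = c^{2} + \left(c - 12\right) = c^{2} + \left(-12 + c\right) = -12 + c + c^{2}$)
$\left(\left(390 - 499\right) + w{\left(-28,J{\left(-4 \right)} \right)}\right) 199 = \left(\left(390 - 499\right) + \left(-12 + 3 + 3^{2}\right)\right) 199 = \left(\left(390 - 499\right) + \left(-12 + 3 + 9\right)\right) 199 = \left(-109 + 0\right) 199 = \left(-109\right) 199 = -21691$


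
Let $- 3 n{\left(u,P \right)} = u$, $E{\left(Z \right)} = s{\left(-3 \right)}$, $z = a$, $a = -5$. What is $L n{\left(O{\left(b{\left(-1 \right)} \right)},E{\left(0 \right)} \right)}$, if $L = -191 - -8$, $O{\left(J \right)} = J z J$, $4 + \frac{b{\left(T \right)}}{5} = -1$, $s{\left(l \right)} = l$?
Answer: $-190625$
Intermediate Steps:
$z = -5$
$b{\left(T \right)} = -25$ ($b{\left(T \right)} = -20 + 5 \left(-1\right) = -20 - 5 = -25$)
$E{\left(Z \right)} = -3$
$O{\left(J \right)} = - 5 J^{2}$ ($O{\left(J \right)} = J \left(-5\right) J = - 5 J J = - 5 J^{2}$)
$n{\left(u,P \right)} = - \frac{u}{3}$
$L = -183$ ($L = -191 + 8 = -183$)
$L n{\left(O{\left(b{\left(-1 \right)} \right)},E{\left(0 \right)} \right)} = - 183 \left(- \frac{\left(-5\right) \left(-25\right)^{2}}{3}\right) = - 183 \left(- \frac{\left(-5\right) 625}{3}\right) = - 183 \left(\left(- \frac{1}{3}\right) \left(-3125\right)\right) = \left(-183\right) \frac{3125}{3} = -190625$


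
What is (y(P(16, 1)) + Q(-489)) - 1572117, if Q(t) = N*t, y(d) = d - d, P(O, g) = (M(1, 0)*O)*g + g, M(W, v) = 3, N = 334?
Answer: -1735443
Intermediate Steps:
P(O, g) = g + 3*O*g (P(O, g) = (3*O)*g + g = 3*O*g + g = g + 3*O*g)
y(d) = 0
Q(t) = 334*t
(y(P(16, 1)) + Q(-489)) - 1572117 = (0 + 334*(-489)) - 1572117 = (0 - 163326) - 1572117 = -163326 - 1572117 = -1735443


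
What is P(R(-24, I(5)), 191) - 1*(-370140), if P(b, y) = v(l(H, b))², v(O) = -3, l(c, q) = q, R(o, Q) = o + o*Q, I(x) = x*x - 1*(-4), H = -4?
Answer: 370149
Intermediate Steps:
I(x) = 4 + x² (I(x) = x² + 4 = 4 + x²)
R(o, Q) = o + Q*o
P(b, y) = 9 (P(b, y) = (-3)² = 9)
P(R(-24, I(5)), 191) - 1*(-370140) = 9 - 1*(-370140) = 9 + 370140 = 370149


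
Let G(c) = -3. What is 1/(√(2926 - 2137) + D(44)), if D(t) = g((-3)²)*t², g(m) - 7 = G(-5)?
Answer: 7744/59968747 - √789/59968747 ≈ 0.00012867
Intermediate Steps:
g(m) = 4 (g(m) = 7 - 3 = 4)
D(t) = 4*t²
1/(√(2926 - 2137) + D(44)) = 1/(√(2926 - 2137) + 4*44²) = 1/(√789 + 4*1936) = 1/(√789 + 7744) = 1/(7744 + √789)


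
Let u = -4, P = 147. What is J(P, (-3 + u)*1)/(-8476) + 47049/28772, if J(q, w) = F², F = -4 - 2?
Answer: 99437883/60967868 ≈ 1.6310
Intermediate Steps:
F = -6
J(q, w) = 36 (J(q, w) = (-6)² = 36)
J(P, (-3 + u)*1)/(-8476) + 47049/28772 = 36/(-8476) + 47049/28772 = 36*(-1/8476) + 47049*(1/28772) = -9/2119 + 47049/28772 = 99437883/60967868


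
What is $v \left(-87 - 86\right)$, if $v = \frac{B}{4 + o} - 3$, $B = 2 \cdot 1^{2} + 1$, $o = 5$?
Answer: $\frac{1384}{3} \approx 461.33$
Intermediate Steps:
$B = 3$ ($B = 2 \cdot 1 + 1 = 2 + 1 = 3$)
$v = - \frac{8}{3}$ ($v = \frac{1}{4 + 5} \cdot 3 - 3 = \frac{1}{9} \cdot 3 - 3 = \frac{1}{3} - 3 = - \frac{8}{3} \approx -2.6667$)
$v \left(-87 - 86\right) = - \frac{8 \left(-87 - 86\right)}{3} = \left(- \frac{8}{3}\right) \left(-173\right) = \frac{1384}{3}$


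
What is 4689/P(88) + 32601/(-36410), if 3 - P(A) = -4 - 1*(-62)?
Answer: -3136719/36410 ≈ -86.150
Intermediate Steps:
P(A) = -55 (P(A) = 3 - (-4 - 1*(-62)) = 3 - (-4 + 62) = 3 - 1*58 = 3 - 58 = -55)
4689/P(88) + 32601/(-36410) = 4689/(-55) + 32601/(-36410) = 4689*(-1/55) + 32601*(-1/36410) = -4689/55 - 32601/36410 = -3136719/36410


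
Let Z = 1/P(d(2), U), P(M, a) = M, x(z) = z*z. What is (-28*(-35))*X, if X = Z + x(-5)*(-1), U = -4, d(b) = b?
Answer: -24010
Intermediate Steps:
x(z) = z²
Z = ½ (Z = 1/2 = ½ ≈ 0.50000)
X = -49/2 (X = ½ + (-5)²*(-1) = ½ + 25*(-1) = ½ - 25 = -49/2 ≈ -24.500)
(-28*(-35))*X = -28*(-35)*(-49/2) = 980*(-49/2) = -24010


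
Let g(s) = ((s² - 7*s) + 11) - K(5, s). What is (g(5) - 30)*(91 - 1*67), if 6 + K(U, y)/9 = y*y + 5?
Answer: -5880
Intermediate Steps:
K(U, y) = -9 + 9*y² (K(U, y) = -54 + 9*(y*y + 5) = -54 + 9*(y² + 5) = -54 + 9*(5 + y²) = -54 + (45 + 9*y²) = -9 + 9*y²)
g(s) = 20 - 8*s² - 7*s (g(s) = ((s² - 7*s) + 11) - (-9 + 9*s²) = (11 + s² - 7*s) + (9 - 9*s²) = 20 - 8*s² - 7*s)
(g(5) - 30)*(91 - 1*67) = ((20 - 8*5² - 7*5) - 30)*(91 - 1*67) = ((20 - 8*25 - 35) - 30)*(91 - 67) = ((20 - 200 - 35) - 30)*24 = (-215 - 30)*24 = -245*24 = -5880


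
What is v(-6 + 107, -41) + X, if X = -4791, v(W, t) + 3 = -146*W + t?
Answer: -19581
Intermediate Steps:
v(W, t) = -3 + t - 146*W (v(W, t) = -3 + (-146*W + t) = -3 + (t - 146*W) = -3 + t - 146*W)
v(-6 + 107, -41) + X = (-3 - 41 - 146*(-6 + 107)) - 4791 = (-3 - 41 - 146*101) - 4791 = (-3 - 41 - 14746) - 4791 = -14790 - 4791 = -19581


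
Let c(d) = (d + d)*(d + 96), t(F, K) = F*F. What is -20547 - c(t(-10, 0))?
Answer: -59747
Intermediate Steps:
t(F, K) = F²
c(d) = 2*d*(96 + d) (c(d) = (2*d)*(96 + d) = 2*d*(96 + d))
-20547 - c(t(-10, 0)) = -20547 - 2*(-10)²*(96 + (-10)²) = -20547 - 2*100*(96 + 100) = -20547 - 2*100*196 = -20547 - 1*39200 = -20547 - 39200 = -59747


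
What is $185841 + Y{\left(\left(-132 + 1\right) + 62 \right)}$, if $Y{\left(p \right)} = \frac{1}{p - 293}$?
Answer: $\frac{67274441}{362} \approx 1.8584 \cdot 10^{5}$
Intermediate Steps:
$Y{\left(p \right)} = \frac{1}{-293 + p}$
$185841 + Y{\left(\left(-132 + 1\right) + 62 \right)} = 185841 + \frac{1}{-293 + \left(\left(-132 + 1\right) + 62\right)} = 185841 + \frac{1}{-293 + \left(-131 + 62\right)} = 185841 + \frac{1}{-293 - 69} = 185841 + \frac{1}{-362} = 185841 - \frac{1}{362} = \frac{67274441}{362}$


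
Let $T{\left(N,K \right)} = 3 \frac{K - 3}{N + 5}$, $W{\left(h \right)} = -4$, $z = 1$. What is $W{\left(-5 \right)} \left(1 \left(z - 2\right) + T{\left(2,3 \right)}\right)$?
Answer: $4$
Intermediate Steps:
$T{\left(N,K \right)} = \frac{3 \left(-3 + K\right)}{5 + N}$ ($T{\left(N,K \right)} = 3 \frac{-3 + K}{5 + N} = \frac{3 \left(-3 + K\right)}{5 + N}$)
$W{\left(-5 \right)} \left(1 \left(z - 2\right) + T{\left(2,3 \right)}\right) = - 4 \left(1 \left(1 - 2\right) + \frac{3 \left(-3 + 3\right)}{5 + 2}\right) = - 4 \left(1 \left(-1\right) + 3 \cdot \frac{1}{7} \cdot 0\right) = - 4 \left(-1 + 3 \cdot \frac{1}{7} \cdot 0\right) = - 4 \left(-1 + 0\right) = \left(-4\right) \left(-1\right) = 4$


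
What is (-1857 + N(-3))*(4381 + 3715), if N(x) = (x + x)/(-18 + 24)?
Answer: -15042368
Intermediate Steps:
N(x) = x/3 (N(x) = (2*x)/6 = (2*x)*(1/6) = x/3)
(-1857 + N(-3))*(4381 + 3715) = (-1857 + (1/3)*(-3))*(4381 + 3715) = (-1857 - 1)*8096 = -1858*8096 = -15042368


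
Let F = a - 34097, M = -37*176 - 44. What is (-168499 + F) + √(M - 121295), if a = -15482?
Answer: -218078 + I*√127851 ≈ -2.1808e+5 + 357.56*I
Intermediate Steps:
M = -6556 (M = -6512 - 44 = -6556)
F = -49579 (F = -15482 - 34097 = -49579)
(-168499 + F) + √(M - 121295) = (-168499 - 49579) + √(-6556 - 121295) = -218078 + √(-127851) = -218078 + I*√127851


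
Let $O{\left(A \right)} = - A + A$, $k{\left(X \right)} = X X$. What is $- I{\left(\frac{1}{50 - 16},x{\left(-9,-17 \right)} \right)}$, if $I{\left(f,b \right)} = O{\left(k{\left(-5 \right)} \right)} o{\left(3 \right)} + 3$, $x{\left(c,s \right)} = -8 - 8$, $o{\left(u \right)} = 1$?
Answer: $-3$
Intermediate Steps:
$k{\left(X \right)} = X^{2}$
$x{\left(c,s \right)} = -16$ ($x{\left(c,s \right)} = -8 - 8 = -16$)
$O{\left(A \right)} = 0$
$I{\left(f,b \right)} = 3$ ($I{\left(f,b \right)} = 0 \cdot 1 + 3 = 0 + 3 = 3$)
$- I{\left(\frac{1}{50 - 16},x{\left(-9,-17 \right)} \right)} = \left(-1\right) 3 = -3$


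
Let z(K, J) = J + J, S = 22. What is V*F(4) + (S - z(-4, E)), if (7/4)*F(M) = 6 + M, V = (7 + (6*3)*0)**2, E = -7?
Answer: 316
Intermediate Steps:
z(K, J) = 2*J
V = 49 (V = (7 + 18*0)**2 = (7 + 0)**2 = 7**2 = 49)
F(M) = 24/7 + 4*M/7 (F(M) = 4*(6 + M)/7 = 24/7 + 4*M/7)
V*F(4) + (S - z(-4, E)) = 49*(24/7 + (4/7)*4) + (22 - 2*(-7)) = 49*(24/7 + 16/7) + (22 - 1*(-14)) = 49*(40/7) + (22 + 14) = 280 + 36 = 316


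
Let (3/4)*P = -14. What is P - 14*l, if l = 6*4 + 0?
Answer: -1064/3 ≈ -354.67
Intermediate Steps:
P = -56/3 (P = (4/3)*(-14) = -56/3 ≈ -18.667)
l = 24 (l = 24 + 0 = 24)
P - 14*l = -56/3 - 14*24 = -56/3 - 336 = -1064/3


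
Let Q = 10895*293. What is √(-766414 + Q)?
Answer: √2425821 ≈ 1557.5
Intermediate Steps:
Q = 3192235
√(-766414 + Q) = √(-766414 + 3192235) = √2425821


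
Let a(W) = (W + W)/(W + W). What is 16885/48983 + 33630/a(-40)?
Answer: 149755925/4453 ≈ 33630.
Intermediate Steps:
a(W) = 1 (a(W) = (2*W)/((2*W)) = (2*W)*(1/(2*W)) = 1)
16885/48983 + 33630/a(-40) = 16885/48983 + 33630/1 = 16885*(1/48983) + 33630*1 = 1535/4453 + 33630 = 149755925/4453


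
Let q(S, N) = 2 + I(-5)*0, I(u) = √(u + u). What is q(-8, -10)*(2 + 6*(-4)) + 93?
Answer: 49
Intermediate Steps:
I(u) = √2*√u (I(u) = √(2*u) = √2*√u)
q(S, N) = 2 (q(S, N) = 2 + (√2*√(-5))*0 = 2 + (√2*(I*√5))*0 = 2 + (I*√10)*0 = 2 + 0 = 2)
q(-8, -10)*(2 + 6*(-4)) + 93 = 2*(2 + 6*(-4)) + 93 = 2*(2 - 24) + 93 = 2*(-22) + 93 = -44 + 93 = 49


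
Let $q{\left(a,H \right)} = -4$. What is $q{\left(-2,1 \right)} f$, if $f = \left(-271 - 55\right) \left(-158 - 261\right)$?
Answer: $-546376$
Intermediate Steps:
$f = 136594$ ($f = \left(-326\right) \left(-419\right) = 136594$)
$q{\left(-2,1 \right)} f = \left(-4\right) 136594 = -546376$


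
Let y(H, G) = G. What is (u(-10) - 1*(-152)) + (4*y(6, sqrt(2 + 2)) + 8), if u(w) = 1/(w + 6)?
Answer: 671/4 ≈ 167.75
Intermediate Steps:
u(w) = 1/(6 + w)
(u(-10) - 1*(-152)) + (4*y(6, sqrt(2 + 2)) + 8) = (1/(6 - 10) - 1*(-152)) + (4*sqrt(2 + 2) + 8) = (1/(-4) + 152) + (4*sqrt(4) + 8) = (-1/4 + 152) + (4*2 + 8) = 607/4 + (8 + 8) = 607/4 + 16 = 671/4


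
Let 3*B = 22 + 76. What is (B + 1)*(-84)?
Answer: -2828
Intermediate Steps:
B = 98/3 (B = (22 + 76)/3 = (⅓)*98 = 98/3 ≈ 32.667)
(B + 1)*(-84) = (98/3 + 1)*(-84) = (101/3)*(-84) = -2828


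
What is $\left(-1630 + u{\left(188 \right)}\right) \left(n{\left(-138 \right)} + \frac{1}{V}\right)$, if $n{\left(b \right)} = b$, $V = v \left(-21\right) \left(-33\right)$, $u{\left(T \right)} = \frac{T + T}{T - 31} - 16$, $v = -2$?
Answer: $\frac{24678100187}{108801} \approx 2.2682 \cdot 10^{5}$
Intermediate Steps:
$u{\left(T \right)} = -16 + \frac{2 T}{-31 + T}$ ($u{\left(T \right)} = \frac{2 T}{-31 + T} - 16 = -16 + \frac{2 T}{-31 + T}$)
$V = -1386$ ($V = \left(-2\right) \left(-21\right) \left(-33\right) = 42 \left(-33\right) = -1386$)
$\left(-1630 + u{\left(188 \right)}\right) \left(n{\left(-138 \right)} + \frac{1}{V}\right) = \left(-1630 + \frac{2 \left(248 - 1316\right)}{-31 + 188}\right) \left(-138 + \frac{1}{-1386}\right) = \left(-1630 + \frac{2 \left(248 - 1316\right)}{157}\right) \left(-138 - \frac{1}{1386}\right) = \left(-1630 + 2 \cdot \frac{1}{157} \left(-1068\right)\right) \left(- \frac{191269}{1386}\right) = \left(-1630 - \frac{2136}{157}\right) \left(- \frac{191269}{1386}\right) = \left(- \frac{258046}{157}\right) \left(- \frac{191269}{1386}\right) = \frac{24678100187}{108801}$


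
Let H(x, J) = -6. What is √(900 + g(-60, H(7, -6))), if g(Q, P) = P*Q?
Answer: 6*√35 ≈ 35.496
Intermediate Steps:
√(900 + g(-60, H(7, -6))) = √(900 - 6*(-60)) = √(900 + 360) = √1260 = 6*√35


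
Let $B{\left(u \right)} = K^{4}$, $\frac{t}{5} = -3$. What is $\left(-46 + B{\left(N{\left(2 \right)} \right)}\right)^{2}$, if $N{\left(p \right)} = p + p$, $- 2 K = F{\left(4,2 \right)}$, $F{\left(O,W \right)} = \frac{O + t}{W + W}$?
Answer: $\frac{30197750625}{16777216} \approx 1799.9$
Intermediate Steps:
$t = -15$ ($t = 5 \left(-3\right) = -15$)
$F{\left(O,W \right)} = \frac{-15 + O}{2 W}$ ($F{\left(O,W \right)} = \frac{O - 15}{W + W} = \frac{-15 + O}{2 W}$)
$K = \frac{11}{8}$ ($K = - \frac{\frac{1}{2} \cdot \frac{1}{2} \left(-15 + 4\right)}{2} = - \frac{\frac{1}{2} \cdot \frac{1}{2} \left(-11\right)}{2} = \left(- \frac{1}{2}\right) \left(- \frac{11}{4}\right) = \frac{11}{8} \approx 1.375$)
$N{\left(p \right)} = 2 p$
$B{\left(u \right)} = \frac{14641}{4096}$ ($B{\left(u \right)} = \left(\frac{11}{8}\right)^{4} = \frac{14641}{4096}$)
$\left(-46 + B{\left(N{\left(2 \right)} \right)}\right)^{2} = \left(-46 + \frac{14641}{4096}\right)^{2} = \left(- \frac{173775}{4096}\right)^{2} = \frac{30197750625}{16777216}$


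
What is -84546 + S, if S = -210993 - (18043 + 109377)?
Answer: -422959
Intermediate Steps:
S = -338413 (S = -210993 - 1*127420 = -210993 - 127420 = -338413)
-84546 + S = -84546 - 338413 = -422959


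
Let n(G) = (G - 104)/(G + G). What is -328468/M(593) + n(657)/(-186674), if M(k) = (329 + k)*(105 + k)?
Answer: -20142538011029/39464404246404 ≈ -0.51040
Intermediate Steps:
n(G) = (-104 + G)/(2*G) (n(G) = (-104 + G)/((2*G)) = (-104 + G)*(1/(2*G)) = (-104 + G)/(2*G))
M(k) = (105 + k)*(329 + k)
-328468/M(593) + n(657)/(-186674) = -328468/(34545 + 593² + 434*593) + ((½)*(-104 + 657)/657)/(-186674) = -328468/(34545 + 351649 + 257362) + ((½)*(1/657)*553)*(-1/186674) = -328468/643556 + (553/1314)*(-1/186674) = -328468*1/643556 - 553/245289636 = -82117/160889 - 553/245289636 = -20142538011029/39464404246404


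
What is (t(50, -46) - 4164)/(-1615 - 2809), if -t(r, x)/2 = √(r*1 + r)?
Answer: 523/553 ≈ 0.94575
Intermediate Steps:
t(r, x) = -2*√2*√r (t(r, x) = -2*√(r*1 + r) = -2*√(r + r) = -2*√2*√r)
(t(50, -46) - 4164)/(-1615 - 2809) = (-2*√2*√50 - 4164)/(-1615 - 2809) = (-2*√2*5*√2 - 4164)/(-4424) = (-20 - 4164)*(-1/4424) = -4184*(-1/4424) = 523/553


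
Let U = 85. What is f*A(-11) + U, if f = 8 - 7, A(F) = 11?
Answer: 96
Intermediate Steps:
f = 1
f*A(-11) + U = 1*11 + 85 = 11 + 85 = 96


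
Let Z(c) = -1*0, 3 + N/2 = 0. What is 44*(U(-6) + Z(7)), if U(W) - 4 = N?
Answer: -88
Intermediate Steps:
N = -6 (N = -6 + 2*0 = -6 + 0 = -6)
Z(c) = 0
U(W) = -2 (U(W) = 4 - 6 = -2)
44*(U(-6) + Z(7)) = 44*(-2 + 0) = 44*(-2) = -88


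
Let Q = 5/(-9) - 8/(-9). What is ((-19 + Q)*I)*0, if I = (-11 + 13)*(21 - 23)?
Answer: 0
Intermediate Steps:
I = -4 (I = 2*(-2) = -4)
Q = 1/3 (Q = 5*(-1/9) - 8*(-1/9) = -5/9 + 8/9 = 1/3 ≈ 0.33333)
((-19 + Q)*I)*0 = ((-19 + 1/3)*(-4))*0 = -56/3*(-4)*0 = (224/3)*0 = 0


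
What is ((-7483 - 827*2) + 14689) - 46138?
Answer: -40586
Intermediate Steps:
((-7483 - 827*2) + 14689) - 46138 = ((-7483 - 1654) + 14689) - 46138 = (-9137 + 14689) - 46138 = 5552 - 46138 = -40586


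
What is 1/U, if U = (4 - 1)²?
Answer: ⅑ ≈ 0.11111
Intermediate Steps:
U = 9 (U = 3² = 9)
1/U = 1/9 = ⅑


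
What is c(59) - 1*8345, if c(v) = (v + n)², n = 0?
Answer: -4864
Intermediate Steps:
c(v) = v² (c(v) = (v + 0)² = v²)
c(59) - 1*8345 = 59² - 1*8345 = 3481 - 8345 = -4864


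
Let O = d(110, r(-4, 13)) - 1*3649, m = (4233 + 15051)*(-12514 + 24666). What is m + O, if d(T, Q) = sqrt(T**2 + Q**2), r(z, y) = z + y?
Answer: 234335519 + sqrt(12181) ≈ 2.3434e+8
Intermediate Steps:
r(z, y) = y + z
m = 234339168 (m = 19284*12152 = 234339168)
d(T, Q) = sqrt(Q**2 + T**2)
O = -3649 + sqrt(12181) (O = sqrt((13 - 4)**2 + 110**2) - 1*3649 = sqrt(9**2 + 12100) - 3649 = sqrt(81 + 12100) - 3649 = sqrt(12181) - 3649 = -3649 + sqrt(12181) ≈ -3538.6)
m + O = 234339168 + (-3649 + sqrt(12181)) = 234335519 + sqrt(12181)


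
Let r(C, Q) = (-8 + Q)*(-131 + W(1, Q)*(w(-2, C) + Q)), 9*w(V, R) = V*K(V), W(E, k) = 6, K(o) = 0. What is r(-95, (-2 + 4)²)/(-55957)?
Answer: -428/55957 ≈ -0.0076487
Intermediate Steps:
w(V, R) = 0 (w(V, R) = (V*0)/9 = (⅑)*0 = 0)
r(C, Q) = (-131 + 6*Q)*(-8 + Q) (r(C, Q) = (-8 + Q)*(-131 + 6*(0 + Q)) = (-8 + Q)*(-131 + 6*Q) = (-131 + 6*Q)*(-8 + Q))
r(-95, (-2 + 4)²)/(-55957) = (1048 - 179*(-2 + 4)² + 6*((-2 + 4)²)²)/(-55957) = (1048 - 179*2² + 6*(2²)²)*(-1/55957) = (1048 - 179*4 + 6*4²)*(-1/55957) = (1048 - 716 + 6*16)*(-1/55957) = (1048 - 716 + 96)*(-1/55957) = 428*(-1/55957) = -428/55957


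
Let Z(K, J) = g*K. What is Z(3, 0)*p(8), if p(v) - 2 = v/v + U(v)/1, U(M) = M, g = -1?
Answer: -33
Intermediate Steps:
Z(K, J) = -K
p(v) = 3 + v (p(v) = 2 + (v/v + v/1) = 2 + (1 + v*1) = 2 + (1 + v) = 3 + v)
Z(3, 0)*p(8) = (-1*3)*(3 + 8) = -3*11 = -33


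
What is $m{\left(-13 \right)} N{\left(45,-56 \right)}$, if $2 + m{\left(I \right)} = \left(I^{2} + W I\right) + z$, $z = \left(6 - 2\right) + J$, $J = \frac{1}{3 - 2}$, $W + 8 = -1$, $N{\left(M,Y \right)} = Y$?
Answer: $-16184$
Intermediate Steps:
$W = -9$ ($W = -8 - 1 = -9$)
$J = 1$ ($J = 1^{-1} = 1$)
$z = 5$ ($z = \left(6 - 2\right) + 1 = 4 + 1 = 5$)
$m{\left(I \right)} = 3 + I^{2} - 9 I$ ($m{\left(I \right)} = -2 + \left(\left(I^{2} - 9 I\right) + 5\right) = -2 + \left(5 + I^{2} - 9 I\right) = 3 + I^{2} - 9 I$)
$m{\left(-13 \right)} N{\left(45,-56 \right)} = \left(3 + \left(-13\right)^{2} - -117\right) \left(-56\right) = \left(3 + 169 + 117\right) \left(-56\right) = 289 \left(-56\right) = -16184$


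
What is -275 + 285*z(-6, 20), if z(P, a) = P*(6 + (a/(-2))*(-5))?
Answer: -96035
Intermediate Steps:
z(P, a) = P*(6 + 5*a/2) (z(P, a) = P*(6 + (a*(-½))*(-5)) = P*(6 - a/2*(-5)) = P*(6 + 5*a/2))
-275 + 285*z(-6, 20) = -275 + 285*((½)*(-6)*(12 + 5*20)) = -275 + 285*((½)*(-6)*(12 + 100)) = -275 + 285*((½)*(-6)*112) = -275 + 285*(-336) = -275 - 95760 = -96035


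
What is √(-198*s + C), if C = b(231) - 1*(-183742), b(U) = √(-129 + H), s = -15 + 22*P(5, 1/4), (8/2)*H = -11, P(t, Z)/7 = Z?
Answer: √(716356 + 2*I*√527)/2 ≈ 423.19 + 0.013562*I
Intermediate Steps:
P(t, Z) = 7*Z
H = -11/4 (H = (¼)*(-11) = -11/4 ≈ -2.7500)
s = 47/2 (s = -15 + 22*(7*(1/4)) = -15 + 22*(7*(1*(¼))) = -15 + 22*(7*(¼)) = -15 + 22*(7/4) = -15 + 77/2 = 47/2 ≈ 23.500)
b(U) = I*√527/2 (b(U) = √(-129 - 11/4) = √(-527/4) = I*√527/2)
C = 183742 + I*√527/2 (C = I*√527/2 - 1*(-183742) = I*√527/2 + 183742 = 183742 + I*√527/2 ≈ 1.8374e+5 + 11.478*I)
√(-198*s + C) = √(-198*47/2 + (183742 + I*√527/2)) = √(-4653 + (183742 + I*√527/2)) = √(179089 + I*√527/2)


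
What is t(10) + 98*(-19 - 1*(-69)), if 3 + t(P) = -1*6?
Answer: 4891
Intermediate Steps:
t(P) = -9 (t(P) = -3 - 1*6 = -3 - 6 = -9)
t(10) + 98*(-19 - 1*(-69)) = -9 + 98*(-19 - 1*(-69)) = -9 + 98*(-19 + 69) = -9 + 98*50 = -9 + 4900 = 4891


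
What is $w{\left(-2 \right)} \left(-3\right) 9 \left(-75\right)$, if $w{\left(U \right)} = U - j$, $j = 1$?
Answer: $-6075$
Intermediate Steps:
$w{\left(U \right)} = -1 + U$ ($w{\left(U \right)} = U - 1 = -1 + U$)
$w{\left(-2 \right)} \left(-3\right) 9 \left(-75\right) = \left(-1 - 2\right) \left(-3\right) 9 \left(-75\right) = \left(-3\right) \left(-3\right) 9 \left(-75\right) = 9 \cdot 9 \left(-75\right) = 81 \left(-75\right) = -6075$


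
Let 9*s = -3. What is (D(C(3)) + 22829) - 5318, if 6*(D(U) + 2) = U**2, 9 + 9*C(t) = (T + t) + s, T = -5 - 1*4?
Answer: 38293241/2187 ≈ 17509.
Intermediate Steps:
T = -9 (T = -5 - 4 = -9)
s = -1/3 (s = (1/9)*(-3) = -1/3 ≈ -0.33333)
C(t) = -55/27 + t/9 (C(t) = -1 + ((-9 + t) - 1/3)/9 = -1 + (-28/3 + t)/9 = -1 + (-28/27 + t/9) = -55/27 + t/9)
D(U) = -2 + U**2/6
(D(C(3)) + 22829) - 5318 = ((-2 + (-55/27 + (1/9)*3)**2/6) + 22829) - 5318 = ((-2 + (-55/27 + 1/3)**2/6) + 22829) - 5318 = ((-2 + (-46/27)**2/6) + 22829) - 5318 = ((-2 + (1/6)*(2116/729)) + 22829) - 5318 = ((-2 + 1058/2187) + 22829) - 5318 = (-3316/2187 + 22829) - 5318 = 49923707/2187 - 5318 = 38293241/2187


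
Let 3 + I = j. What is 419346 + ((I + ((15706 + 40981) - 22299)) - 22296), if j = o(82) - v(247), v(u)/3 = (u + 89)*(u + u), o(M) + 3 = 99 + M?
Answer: -66339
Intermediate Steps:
o(M) = 96 + M (o(M) = -3 + (99 + M) = 96 + M)
v(u) = 6*u*(89 + u) (v(u) = 3*((u + 89)*(u + u)) = 3*((89 + u)*(2*u)) = 3*(2*u*(89 + u)) = 6*u*(89 + u))
j = -497774 (j = (96 + 82) - 6*247*(89 + 247) = 178 - 6*247*336 = 178 - 1*497952 = 178 - 497952 = -497774)
I = -497777 (I = -3 - 497774 = -497777)
419346 + ((I + ((15706 + 40981) - 22299)) - 22296) = 419346 + ((-497777 + ((15706 + 40981) - 22299)) - 22296) = 419346 + ((-497777 + (56687 - 22299)) - 22296) = 419346 + ((-497777 + 34388) - 22296) = 419346 + (-463389 - 22296) = 419346 - 485685 = -66339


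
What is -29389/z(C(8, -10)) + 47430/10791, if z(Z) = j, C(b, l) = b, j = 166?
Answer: -34362591/199034 ≈ -172.65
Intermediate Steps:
z(Z) = 166
-29389/z(C(8, -10)) + 47430/10791 = -29389/166 + 47430/10791 = -29389*1/166 + 47430*(1/10791) = -29389/166 + 5270/1199 = -34362591/199034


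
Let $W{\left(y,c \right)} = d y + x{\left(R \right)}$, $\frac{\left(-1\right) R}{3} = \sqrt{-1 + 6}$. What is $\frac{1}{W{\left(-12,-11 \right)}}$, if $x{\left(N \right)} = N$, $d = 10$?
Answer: $- \frac{8}{957} + \frac{\sqrt{5}}{4785} \approx -0.0078921$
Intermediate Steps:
$R = - 3 \sqrt{5}$ ($R = - 3 \sqrt{-1 + 6} = - 3 \sqrt{5} \approx -6.7082$)
$W{\left(y,c \right)} = - 3 \sqrt{5} + 10 y$ ($W{\left(y,c \right)} = 10 y - 3 \sqrt{5} = - 3 \sqrt{5} + 10 y$)
$\frac{1}{W{\left(-12,-11 \right)}} = \frac{1}{- 3 \sqrt{5} + 10 \left(-12\right)} = \frac{1}{- 3 \sqrt{5} - 120} = \frac{1}{-120 - 3 \sqrt{5}}$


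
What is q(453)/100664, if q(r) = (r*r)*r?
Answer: 92959677/100664 ≈ 923.46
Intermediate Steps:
q(r) = r**3 (q(r) = r**2*r = r**3)
q(453)/100664 = 453**3/100664 = 92959677*(1/100664) = 92959677/100664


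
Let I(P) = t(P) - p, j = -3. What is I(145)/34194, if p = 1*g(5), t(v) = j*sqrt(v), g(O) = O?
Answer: -5/34194 - sqrt(145)/11398 ≈ -0.0012027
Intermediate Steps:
t(v) = -3*sqrt(v)
p = 5 (p = 1*5 = 5)
I(P) = -5 - 3*sqrt(P) (I(P) = -3*sqrt(P) - 1*5 = -3*sqrt(P) - 5 = -5 - 3*sqrt(P))
I(145)/34194 = (-5 - 3*sqrt(145))/34194 = (-5 - 3*sqrt(145))*(1/34194) = -5/34194 - sqrt(145)/11398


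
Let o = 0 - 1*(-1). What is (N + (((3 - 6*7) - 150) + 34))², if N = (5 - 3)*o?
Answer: 23409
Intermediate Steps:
o = 1 (o = 0 + 1 = 1)
N = 2 (N = (5 - 3)*1 = 2*1 = 2)
(N + (((3 - 6*7) - 150) + 34))² = (2 + (((3 - 6*7) - 150) + 34))² = (2 + (((3 - 42) - 150) + 34))² = (2 + ((-39 - 150) + 34))² = (2 + (-189 + 34))² = (2 - 155)² = (-153)² = 23409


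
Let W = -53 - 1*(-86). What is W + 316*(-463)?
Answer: -146275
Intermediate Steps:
W = 33 (W = -53 + 86 = 33)
W + 316*(-463) = 33 + 316*(-463) = 33 - 146308 = -146275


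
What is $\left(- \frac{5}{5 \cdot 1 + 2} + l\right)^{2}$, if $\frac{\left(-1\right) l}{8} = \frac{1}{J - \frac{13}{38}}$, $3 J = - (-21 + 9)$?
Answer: $\frac{7969329}{946729} \approx 8.4178$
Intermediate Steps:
$J = 4$ ($J = \frac{\left(-1\right) \left(-21 + 9\right)}{3} = \frac{\left(-1\right) \left(-12\right)}{3} = \frac{1}{3} \cdot 12 = 4$)
$l = - \frac{304}{139}$ ($l = - \frac{8}{4 - \frac{13}{38}} = - \frac{8}{\frac{139}{38}} = \left(-8\right) \frac{38}{139} = - \frac{304}{139} \approx -2.187$)
$\left(- \frac{5}{5 \cdot 1 + 2} + l\right)^{2} = \left(- \frac{5}{5 \cdot 1 + 2} - \frac{304}{139}\right)^{2} = \left(- \frac{5}{5 + 2} - \frac{304}{139}\right)^{2} = \left(- \frac{5}{7} - \frac{304}{139}\right)^{2} = \left(- \frac{2823}{973}\right)^{2} = \frac{7969329}{946729}$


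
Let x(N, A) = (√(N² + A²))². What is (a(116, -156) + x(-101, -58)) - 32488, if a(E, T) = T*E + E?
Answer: -36903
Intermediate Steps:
x(N, A) = A² + N² (x(N, A) = (√(A² + N²))² = A² + N²)
a(E, T) = E + E*T (a(E, T) = E*T + E = E + E*T)
(a(116, -156) + x(-101, -58)) - 32488 = (116*(1 - 156) + ((-58)² + (-101)²)) - 32488 = (116*(-155) + (3364 + 10201)) - 32488 = (-17980 + 13565) - 32488 = -4415 - 32488 = -36903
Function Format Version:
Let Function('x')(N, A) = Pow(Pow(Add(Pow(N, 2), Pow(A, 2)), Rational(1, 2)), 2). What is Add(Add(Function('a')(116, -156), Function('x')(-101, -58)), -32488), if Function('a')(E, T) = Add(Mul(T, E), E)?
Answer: -36903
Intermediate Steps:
Function('x')(N, A) = Add(Pow(A, 2), Pow(N, 2)) (Function('x')(N, A) = Pow(Pow(Add(Pow(A, 2), Pow(N, 2)), Rational(1, 2)), 2) = Add(Pow(A, 2), Pow(N, 2)))
Function('a')(E, T) = Add(E, Mul(E, T)) (Function('a')(E, T) = Add(Mul(E, T), E) = Add(E, Mul(E, T)))
Add(Add(Function('a')(116, -156), Function('x')(-101, -58)), -32488) = Add(Add(Mul(116, Add(1, -156)), Add(Pow(-58, 2), Pow(-101, 2))), -32488) = Add(Add(Mul(116, -155), Add(3364, 10201)), -32488) = Add(Add(-17980, 13565), -32488) = Add(-4415, -32488) = -36903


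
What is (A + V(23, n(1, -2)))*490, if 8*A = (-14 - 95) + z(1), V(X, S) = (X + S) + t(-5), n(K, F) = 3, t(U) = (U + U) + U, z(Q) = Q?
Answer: -1225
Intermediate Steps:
t(U) = 3*U (t(U) = 2*U + U = 3*U)
V(X, S) = -15 + S + X (V(X, S) = (X + S) + 3*(-5) = (S + X) - 15 = -15 + S + X)
A = -27/2 (A = ((-14 - 95) + 1)/8 = (-109 + 1)/8 = (1/8)*(-108) = -27/2 ≈ -13.500)
(A + V(23, n(1, -2)))*490 = (-27/2 + (-15 + 3 + 23))*490 = (-27/2 + 11)*490 = -5/2*490 = -1225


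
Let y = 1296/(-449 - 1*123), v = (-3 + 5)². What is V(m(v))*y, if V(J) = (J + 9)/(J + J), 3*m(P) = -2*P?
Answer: 1539/572 ≈ 2.6906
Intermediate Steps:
v = 4 (v = 2² = 4)
m(P) = -2*P/3 (m(P) = (-2*P)/3 = -2*P/3)
y = -324/143 (y = 1296/(-449 - 123) = 1296/(-572) = 1296*(-1/572) = -324/143 ≈ -2.2657)
V(J) = (9 + J)/(2*J) (V(J) = (9 + J)/((2*J)) = (9 + J)*(1/(2*J)) = (9 + J)/(2*J))
V(m(v))*y = ((9 - ⅔*4)/(2*((-⅔*4))))*(-324/143) = ((9 - 8/3)/(2*(-8/3)))*(-324/143) = ((½)*(-3/8)*(19/3))*(-324/143) = -19/16*(-324/143) = 1539/572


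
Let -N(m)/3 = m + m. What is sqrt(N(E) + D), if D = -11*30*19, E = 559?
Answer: 2*I*sqrt(2406) ≈ 98.102*I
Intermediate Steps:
N(m) = -6*m (N(m) = -3*(m + m) = -6*m)
D = -6270 (D = -330*19 = -6270)
sqrt(N(E) + D) = sqrt(-6*559 - 6270) = sqrt(-3354 - 6270) = sqrt(-9624) = 2*I*sqrt(2406)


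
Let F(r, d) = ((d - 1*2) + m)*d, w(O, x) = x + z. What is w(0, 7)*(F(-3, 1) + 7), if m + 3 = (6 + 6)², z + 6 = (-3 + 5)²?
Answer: 735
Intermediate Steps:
z = -2 (z = -6 + (-3 + 5)² = -6 + 2² = -6 + 4 = -2)
m = 141 (m = -3 + (6 + 6)² = -3 + 12² = -3 + 144 = 141)
w(O, x) = -2 + x (w(O, x) = x - 2 = -2 + x)
F(r, d) = d*(139 + d) (F(r, d) = ((d - 1*2) + 141)*d = ((d - 2) + 141)*d = ((-2 + d) + 141)*d = (139 + d)*d = d*(139 + d))
w(0, 7)*(F(-3, 1) + 7) = (-2 + 7)*(1*(139 + 1) + 7) = 5*(1*140 + 7) = 5*(140 + 7) = 5*147 = 735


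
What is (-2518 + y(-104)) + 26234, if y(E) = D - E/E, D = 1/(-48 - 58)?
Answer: 2513789/106 ≈ 23715.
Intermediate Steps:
D = -1/106 (D = 1/(-106) = -1/106 ≈ -0.0094340)
y(E) = -107/106 (y(E) = -1/106 - E/E = -1/106 - 1*1 = -1/106 - 1 = -107/106)
(-2518 + y(-104)) + 26234 = (-2518 - 107/106) + 26234 = -267015/106 + 26234 = 2513789/106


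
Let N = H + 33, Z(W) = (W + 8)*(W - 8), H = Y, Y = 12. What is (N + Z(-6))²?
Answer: 289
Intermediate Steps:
H = 12
Z(W) = (-8 + W)*(8 + W) (Z(W) = (8 + W)*(-8 + W) = (-8 + W)*(8 + W))
N = 45 (N = 12 + 33 = 45)
(N + Z(-6))² = (45 + (-64 + (-6)²))² = (45 + (-64 + 36))² = (45 - 28)² = 17² = 289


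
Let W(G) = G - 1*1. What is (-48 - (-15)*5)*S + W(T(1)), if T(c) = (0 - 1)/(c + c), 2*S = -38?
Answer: -1029/2 ≈ -514.50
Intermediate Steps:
S = -19 (S = (½)*(-38) = -19)
T(c) = -1/(2*c)
W(G) = -1 + G (W(G) = G - 1 = -1 + G)
(-48 - (-15)*5)*S + W(T(1)) = (-48 - (-15)*5)*(-19) + (-1 - ½/1) = (-48 - 1*(-75))*(-19) + (-1 - ½*1) = (-48 + 75)*(-19) + (-1 - ½) = 27*(-19) - 3/2 = -513 - 3/2 = -1029/2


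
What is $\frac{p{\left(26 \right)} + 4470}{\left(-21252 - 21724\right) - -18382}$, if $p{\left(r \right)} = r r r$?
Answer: $- \frac{11023}{12297} \approx -0.8964$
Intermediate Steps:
$p{\left(r \right)} = r^{3}$ ($p{\left(r \right)} = r^{2} r = r^{3}$)
$\frac{p{\left(26 \right)} + 4470}{\left(-21252 - 21724\right) - -18382} = \frac{26^{3} + 4470}{\left(-21252 - 21724\right) - -18382} = \frac{17576 + 4470}{\left(-21252 - 21724\right) + 18382} = \frac{22046}{-42976 + 18382} = \frac{22046}{-24594} = 22046 \left(- \frac{1}{24594}\right) = - \frac{11023}{12297}$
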